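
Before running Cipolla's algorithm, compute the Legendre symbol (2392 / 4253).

(2392 / 4253)
  = -(299 / 4253)    [4253 ≡ 5 mod 8 ⇒ (2 / 4253)^3 = -1]
  = -(4253 / 299)    [QR: 4253 ≡ 1 mod 4, sign kept]
  = -(67 / 299)    [4253 ≡ 67 mod 299]
  = (299 / 67)    [QR: both ≡ 3 mod 4, sign flips]
  = (31 / 67)    [299 ≡ 31 mod 67]
  = -(67 / 31)    [QR: both ≡ 3 mod 4, sign flips]
  = -(5 / 31)    [67 ≡ 5 mod 31]
  = -(31 / 5)    [QR: 5 ≡ 1 mod 4, sign kept]
  = -(1 / 5)    [31 ≡ 1 mod 5]
  = -1    [(1 / 5) = 1]

-1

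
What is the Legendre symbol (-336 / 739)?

-1

(-336 / 739)
  = (403 / 739)    [-336 ≡ 403 mod 739]
  = -(739 / 403)    [QR: both ≡ 3 mod 4, sign flips]
  = -(336 / 403)    [739 ≡ 336 mod 403]
  = -(21 / 403)    [403 ≡ 3 mod 8 ⇒ (2 / 403)^4 = +1]
  = -(403 / 21)    [QR: 21 ≡ 1 mod 4, sign kept]
  = -(4 / 21)    [403 ≡ 4 mod 21]
  = -(1 / 21)    [21 ≡ 5 mod 8 ⇒ (2 / 21)^2 = +1]
  = -1    [(1 / 21) = 1]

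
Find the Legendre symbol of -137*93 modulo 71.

By multiplicativity, (-137·93|71) = (-137|71)·(93|71).
First factor (-137|71):
Reduce the numerator: -137 ≡ 5 (mod 71), so (-137|71) = (5|71).
5 ≡ 1 (mod 4), so quadratic reciprocity gives (5|71) = (71|5). Reduce: 71 ≡ 1 (mod 5). Now have (1|5).
(1|5) = 1. Collecting the sign factors: 1.
Second factor (93|71):
Reduce the numerator: 93 ≡ 22 (mod 71), so (93|71) = (22|71).
Factor out 2: 22 = 2·11. Since 71 ≡ 7 (mod 8), (2|71) = +1. Now have (11|71).
Both 11 ≡ 3 and 71 ≡ 3 (mod 4), so reciprocity gives (11|71) = -(71|11). Reduce: 71 ≡ 5 (mod 11). Now have -(5|11).
5 ≡ 1 (mod 4), so quadratic reciprocity gives (5|11) = (11|5). Reduce: 11 ≡ 1 (mod 5). Now have -(1|5).
(1|5) = 1. Collecting the sign factors: -1.
Product: (1)·(-1) = -1.

-1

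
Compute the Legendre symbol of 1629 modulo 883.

(1629/883)
  = (746/883)    [1629 ≡ 746 mod 883]
  = -(373/883)    [883 ≡ 3 mod 8 ⇒ (2/883) = -1]
  = -(883/373)    [QR: 373 ≡ 1 mod 4, sign kept]
  = -(137/373)    [883 ≡ 137 mod 373]
  = -(373/137)    [QR: 137 ≡ 1 mod 4, sign kept]
  = -(99/137)    [373 ≡ 99 mod 137]
  = -(137/99)    [QR: 137 ≡ 1 mod 4, sign kept]
  = -(38/99)    [137 ≡ 38 mod 99]
  = (19/99)    [99 ≡ 3 mod 8 ⇒ (2/99) = -1]
  = -(99/19)    [QR: both ≡ 3 mod 4, sign flips]
  = -(4/19)    [99 ≡ 4 mod 19]
  = -(1/19)    [19 ≡ 3 mod 8 ⇒ (2/19)^2 = +1]
  = -1    [(1/19) = 1]

-1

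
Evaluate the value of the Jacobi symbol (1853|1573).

-1

Reduce the numerator: 1853 ≡ 280 (mod 1573), so (1853|1573) = (280|1573).
Factor out 2: 280 = 2^3·35. Since 1573 ≡ 5 (mod 8), (2|1573) = -1, and (2|1573)^3 = -1. Now have -(35|1573).
1573 ≡ 1 (mod 4), so quadratic reciprocity gives (35|1573) = (1573|35). Reduce: 1573 ≡ 33 (mod 35). Now have -(33|35).
33 ≡ 1 (mod 4), so quadratic reciprocity gives (33|35) = (35|33). Reduce: 35 ≡ 2 (mod 33). Now have -(2|33).
Factor out 2: 2 = 2. Since 33 ≡ 1 (mod 8), (2|33) = +1. Now have -(1|33).
(1|33) = 1. Collecting the sign factors: -1.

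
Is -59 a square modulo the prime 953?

yes

Reduce the numerator: -59 ≡ 894 (mod 953), so (-59|953) = (894|953).
Factor out 2: 894 = 2·447. Since 953 ≡ 1 (mod 8), (2|953) = +1. Now have (447|953).
953 ≡ 1 (mod 4), so quadratic reciprocity gives (447|953) = (953|447). Reduce: 953 ≡ 59 (mod 447). Now have (59|447).
Both 59 ≡ 3 and 447 ≡ 3 (mod 4), so reciprocity gives (59|447) = -(447|59). Reduce: 447 ≡ 34 (mod 59). Now have -(34|59).
Factor out 2: 34 = 2·17. Since 59 ≡ 3 (mod 8), (2|59) = -1. Now have (17|59).
17 ≡ 1 (mod 4), so quadratic reciprocity gives (17|59) = (59|17). Reduce: 59 ≡ 8 (mod 17). Now have (8|17).
Factor out 2: 8 = 2^3. Since 17 ≡ 1 (mod 8), (2|17) = +1, and (2|17)^3 = +1. Now have (1|17).
(1|17) = 1. Collecting the sign factors: 1.
The Legendre symbol is 1, so x^2 ≡ -59 (mod 953) has solution.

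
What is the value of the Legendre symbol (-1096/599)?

(-1096/599)
  = -(1096/599)    [599 ≡ 3 mod 4 ⇒ (-1/599) = -1]
  = -(497/599)    [1096 ≡ 497 mod 599]
  = -(599/497)    [QR: 497 ≡ 1 mod 4, sign kept]
  = -(102/497)    [599 ≡ 102 mod 497]
  = -(51/497)    [497 ≡ 1 mod 8 ⇒ (2/497) = +1]
  = -(497/51)    [QR: 497 ≡ 1 mod 4, sign kept]
  = -(38/51)    [497 ≡ 38 mod 51]
  = (19/51)    [51 ≡ 3 mod 8 ⇒ (2/51) = -1]
  = -(51/19)    [QR: both ≡ 3 mod 4, sign flips]
  = -(13/19)    [51 ≡ 13 mod 19]
  = -(19/13)    [QR: 13 ≡ 1 mod 4, sign kept]
  = -(6/13)    [19 ≡ 6 mod 13]
  = (3/13)    [13 ≡ 5 mod 8 ⇒ (2/13) = -1]
  = (13/3)    [QR: 13 ≡ 1 mod 4, sign kept]
  = (1/3)    [13 ≡ 1 mod 3]
  = 1    [(1/3) = 1]

1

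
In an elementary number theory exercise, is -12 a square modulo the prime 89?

no

Reduce the numerator: -12 ≡ 77 (mod 89), so (-12/89) = (77/89).
77 ≡ 1 (mod 4), so quadratic reciprocity gives (77/89) = (89/77). Reduce: 89 ≡ 12 (mod 77). Now have (12/77).
Factor out 2: 12 = 2^2·3. Since 77 ≡ 5 (mod 8), (2/77) = -1, and (2/77)^2 = +1. Now have (3/77).
77 ≡ 1 (mod 4), so quadratic reciprocity gives (3/77) = (77/3). Reduce: 77 ≡ 2 (mod 3). Now have (2/3).
Factor out 2: 2 = 2. Since 3 ≡ 3 (mod 8), (2/3) = -1. Now have -(1/3).
(1/3) = 1. Collecting the sign factors: -1.
(-12/89) = -1, and 89 is prime, so -12 is not a quadratic residue mod 89.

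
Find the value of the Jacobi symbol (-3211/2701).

-1

Reduce the numerator: -3211 ≡ 2191 (mod 2701), so (-3211/2701) = (2191/2701).
2701 ≡ 1 (mod 4), so quadratic reciprocity gives (2191/2701) = (2701/2191). Reduce: 2701 ≡ 510 (mod 2191). Now have (510/2191).
Factor out 2: 510 = 2·255. Since 2191 ≡ 7 (mod 8), (2/2191) = +1. Now have (255/2191).
Both 255 ≡ 3 and 2191 ≡ 3 (mod 4), so reciprocity gives (255/2191) = -(2191/255). Reduce: 2191 ≡ 151 (mod 255). Now have -(151/255).
Both 151 ≡ 3 and 255 ≡ 3 (mod 4), so reciprocity gives (151/255) = -(255/151). Reduce: 255 ≡ 104 (mod 151). Now have (104/151).
Factor out 2: 104 = 2^3·13. Since 151 ≡ 7 (mod 8), (2/151) = +1, and (2/151)^3 = +1. Now have (13/151).
13 ≡ 1 (mod 4), so quadratic reciprocity gives (13/151) = (151/13). Reduce: 151 ≡ 8 (mod 13). Now have (8/13).
Factor out 2: 8 = 2^3. Since 13 ≡ 5 (mod 8), (2/13) = -1, and (2/13)^3 = -1. Now have -(1/13).
(1/13) = 1. Collecting the sign factors: -1.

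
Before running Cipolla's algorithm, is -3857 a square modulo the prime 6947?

Reduce the numerator: -3857 ≡ 3090 (mod 6947), so (-3857|6947) = (3090|6947).
Factor out 2: 3090 = 2·1545. Since 6947 ≡ 3 (mod 8), (2|6947) = -1. Now have -(1545|6947).
1545 ≡ 1 (mod 4), so quadratic reciprocity gives (1545|6947) = (6947|1545). Reduce: 6947 ≡ 767 (mod 1545). Now have -(767|1545).
1545 ≡ 1 (mod 4), so quadratic reciprocity gives (767|1545) = (1545|767). Reduce: 1545 ≡ 11 (mod 767). Now have -(11|767).
Both 11 ≡ 3 and 767 ≡ 3 (mod 4), so reciprocity gives (11|767) = -(767|11). Reduce: 767 ≡ 8 (mod 11). Now have (8|11).
Factor out 2: 8 = 2^3. Since 11 ≡ 3 (mod 8), (2|11) = -1, and (2|11)^3 = -1. Now have -(1|11).
(1|11) = 1. Collecting the sign factors: -1.
The Legendre symbol is -1, so x^2 ≡ -3857 (mod 6947) has no solution.

no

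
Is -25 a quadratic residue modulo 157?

Pull out -1: (-25/157) = (-1/157)·(25/157). Since 157 ≡ 1 (mod 4), (-1/157) = +1. Now have (25/157).
25 ≡ 1 (mod 4), so quadratic reciprocity gives (25/157) = (157/25). Reduce: 157 ≡ 7 (mod 25). Now have (7/25).
25 ≡ 1 (mod 4), so quadratic reciprocity gives (7/25) = (25/7). Reduce: 25 ≡ 4 (mod 7). Now have (4/7).
Factor out 2: 4 = 2^2. Since 7 ≡ 7 (mod 8), (2/7) = +1, and (2/7)^2 = +1. Now have (1/7).
(1/7) = 1. Collecting the sign factors: 1.
(-25/157) = 1, and 157 is prime, so -25 is a quadratic residue mod 157.

yes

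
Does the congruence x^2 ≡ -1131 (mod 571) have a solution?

(-1131/571)
  = (11/571)    [-1131 ≡ 11 mod 571]
  = -(571/11)    [QR: both ≡ 3 mod 4, sign flips]
  = -(10/11)    [571 ≡ 10 mod 11]
  = (5/11)    [11 ≡ 3 mod 8 ⇒ (2/11) = -1]
  = (11/5)    [QR: 5 ≡ 1 mod 4, sign kept]
  = (1/5)    [11 ≡ 1 mod 5]
  = 1    [(1/5) = 1]
(-1131/571) = 1, and 571 is prime, so -1131 is a quadratic residue mod 571.

yes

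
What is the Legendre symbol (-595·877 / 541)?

By multiplicativity, (-595·877 / 541) = (-595 / 541)·(877 / 541).
First factor (-595 / 541):
(-595 / 541)
  = (487 / 541)    [-595 ≡ 487 mod 541]
  = (541 / 487)    [QR: 541 ≡ 1 mod 4, sign kept]
  = (54 / 487)    [541 ≡ 54 mod 487]
  = (27 / 487)    [487 ≡ 7 mod 8 ⇒ (2 / 487) = +1]
  = -(487 / 27)    [QR: both ≡ 3 mod 4, sign flips]
  = -(1 / 27)    [487 ≡ 1 mod 27]
  = -1    [(1 / 27) = 1]
Second factor (877 / 541):
(877 / 541)
  = (336 / 541)    [877 ≡ 336 mod 541]
  = (21 / 541)    [541 ≡ 5 mod 8 ⇒ (2 / 541)^4 = +1]
  = (541 / 21)    [QR: 21 ≡ 1 mod 4, sign kept]
  = (16 / 21)    [541 ≡ 16 mod 21]
  = (1 / 21)    [21 ≡ 5 mod 8 ⇒ (2 / 21)^4 = +1]
  = 1    [(1 / 21) = 1]
Product: (-1)·(1) = -1.

-1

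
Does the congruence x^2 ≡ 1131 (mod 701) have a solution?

Reduce the numerator: 1131 ≡ 430 (mod 701), so (1131/701) = (430/701).
Factor out 2: 430 = 2·215. Since 701 ≡ 5 (mod 8), (2/701) = -1. Now have -(215/701).
701 ≡ 1 (mod 4), so quadratic reciprocity gives (215/701) = (701/215). Reduce: 701 ≡ 56 (mod 215). Now have -(56/215).
Factor out 2: 56 = 2^3·7. Since 215 ≡ 7 (mod 8), (2/215) = +1, and (2/215)^3 = +1. Now have -(7/215).
Both 7 ≡ 3 and 215 ≡ 3 (mod 4), so reciprocity gives (7/215) = -(215/7). Reduce: 215 ≡ 5 (mod 7). Now have (5/7).
5 ≡ 1 (mod 4), so quadratic reciprocity gives (5/7) = (7/5). Reduce: 7 ≡ 2 (mod 5). Now have (2/5).
Factor out 2: 2 = 2. Since 5 ≡ 5 (mod 8), (2/5) = -1. Now have -(1/5).
(1/5) = 1. Collecting the sign factors: -1.
The Legendre symbol is -1, so x^2 ≡ 1131 (mod 701) has no solution.

no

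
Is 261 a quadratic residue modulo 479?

(261/479)
  = (479/261)    [QR: 261 ≡ 1 mod 4, sign kept]
  = (218/261)    [479 ≡ 218 mod 261]
  = -(109/261)    [261 ≡ 5 mod 8 ⇒ (2/261) = -1]
  = -(261/109)    [QR: 109 ≡ 1 mod 4, sign kept]
  = -(43/109)    [261 ≡ 43 mod 109]
  = -(109/43)    [QR: 109 ≡ 1 mod 4, sign kept]
  = -(23/43)    [109 ≡ 23 mod 43]
  = (43/23)    [QR: both ≡ 3 mod 4, sign flips]
  = (20/23)    [43 ≡ 20 mod 23]
  = (5/23)    [23 ≡ 7 mod 8 ⇒ (2/23)^2 = +1]
  = (23/5)    [QR: 5 ≡ 1 mod 4, sign kept]
  = (3/5)    [23 ≡ 3 mod 5]
  = (5/3)    [QR: 5 ≡ 1 mod 4, sign kept]
  = (2/3)    [5 ≡ 2 mod 3]
  = -(1/3)    [3 ≡ 3 mod 8 ⇒ (2/3) = -1]
  = -1    [(1/3) = 1]
(261/479) = -1, and 479 is prime, so 261 is not a quadratic residue mod 479.

no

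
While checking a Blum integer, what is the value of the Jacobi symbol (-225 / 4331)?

(-225 / 4331)
  = -(225 / 4331)    [4331 ≡ 3 mod 4 ⇒ (-1 / 4331) = -1]
  = -(4331 / 225)    [QR: 225 ≡ 1 mod 4, sign kept]
  = -(56 / 225)    [4331 ≡ 56 mod 225]
  = -(7 / 225)    [225 ≡ 1 mod 8 ⇒ (2 / 225)^3 = +1]
  = -(225 / 7)    [QR: 225 ≡ 1 mod 4, sign kept]
  = -(1 / 7)    [225 ≡ 1 mod 7]
  = -1    [(1 / 7) = 1]

-1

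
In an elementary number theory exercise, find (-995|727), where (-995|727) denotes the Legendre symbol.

Reduce the numerator: -995 ≡ 459 (mod 727), so (-995|727) = (459|727).
Both 459 ≡ 3 and 727 ≡ 3 (mod 4), so reciprocity gives (459|727) = -(727|459). Reduce: 727 ≡ 268 (mod 459). Now have -(268|459).
Factor out 2: 268 = 2^2·67. Since 459 ≡ 3 (mod 8), (2|459) = -1, and (2|459)^2 = +1. Now have -(67|459).
Both 67 ≡ 3 and 459 ≡ 3 (mod 4), so reciprocity gives (67|459) = -(459|67). Reduce: 459 ≡ 57 (mod 67). Now have (57|67).
57 ≡ 1 (mod 4), so quadratic reciprocity gives (57|67) = (67|57). Reduce: 67 ≡ 10 (mod 57). Now have (10|57).
Factor out 2: 10 = 2·5. Since 57 ≡ 1 (mod 8), (2|57) = +1. Now have (5|57).
5 ≡ 1 (mod 4), so quadratic reciprocity gives (5|57) = (57|5). Reduce: 57 ≡ 2 (mod 5). Now have (2|5).
Factor out 2: 2 = 2. Since 5 ≡ 5 (mod 8), (2|5) = -1. Now have -(1|5).
(1|5) = 1. Collecting the sign factors: -1.

-1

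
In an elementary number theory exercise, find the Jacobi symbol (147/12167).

(147/12167)
  = -(12167/147)    [QR: both ≡ 3 mod 4, sign flips]
  = -(113/147)    [12167 ≡ 113 mod 147]
  = -(147/113)    [QR: 113 ≡ 1 mod 4, sign kept]
  = -(34/113)    [147 ≡ 34 mod 113]
  = -(17/113)    [113 ≡ 1 mod 8 ⇒ (2/113) = +1]
  = -(113/17)    [QR: 17 ≡ 1 mod 4, sign kept]
  = -(11/17)    [113 ≡ 11 mod 17]
  = -(17/11)    [QR: 17 ≡ 1 mod 4, sign kept]
  = -(6/11)    [17 ≡ 6 mod 11]
  = (3/11)    [11 ≡ 3 mod 8 ⇒ (2/11) = -1]
  = -(11/3)    [QR: both ≡ 3 mod 4, sign flips]
  = -(2/3)    [11 ≡ 2 mod 3]
  = (1/3)    [3 ≡ 3 mod 8 ⇒ (2/3) = -1]
  = 1    [(1/3) = 1]

1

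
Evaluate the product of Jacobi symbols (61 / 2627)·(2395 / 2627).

By multiplicativity, (61·2395 / 2627) = (61 / 2627)·(2395 / 2627).
First factor (61 / 2627):
61 ≡ 1 (mod 4), so quadratic reciprocity gives (61 / 2627) = (2627 / 61). Reduce: 2627 ≡ 4 (mod 61). Now have (4 / 61).
Factor out 2: 4 = 2^2. Since 61 ≡ 5 (mod 8), (2 / 61) = -1, and (2 / 61)^2 = +1. Now have (1 / 61).
(1 / 61) = 1. Collecting the sign factors: 1.
Second factor (2395 / 2627):
Both 2395 ≡ 3 and 2627 ≡ 3 (mod 4), so reciprocity gives (2395 / 2627) = -(2627 / 2395). Reduce: 2627 ≡ 232 (mod 2395). Now have -(232 / 2395).
Factor out 2: 232 = 2^3·29. Since 2395 ≡ 3 (mod 8), (2 / 2395) = -1, and (2 / 2395)^3 = -1. Now have (29 / 2395).
29 ≡ 1 (mod 4), so quadratic reciprocity gives (29 / 2395) = (2395 / 29). Reduce: 2395 ≡ 17 (mod 29). Now have (17 / 29).
17 ≡ 1 (mod 4), so quadratic reciprocity gives (17 / 29) = (29 / 17). Reduce: 29 ≡ 12 (mod 17). Now have (12 / 17).
Factor out 2: 12 = 2^2·3. Since 17 ≡ 1 (mod 8), (2 / 17) = +1, and (2 / 17)^2 = +1. Now have (3 / 17).
17 ≡ 1 (mod 4), so quadratic reciprocity gives (3 / 17) = (17 / 3). Reduce: 17 ≡ 2 (mod 3). Now have (2 / 3).
Factor out 2: 2 = 2. Since 3 ≡ 3 (mod 8), (2 / 3) = -1. Now have -(1 / 3).
(1 / 3) = 1. Collecting the sign factors: -1.
Product: (1)·(-1) = -1.

-1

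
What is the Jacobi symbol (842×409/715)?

By multiplicativity, (842·409/715) = (842/715)·(409/715).
First factor (842/715):
Reduce the numerator: 842 ≡ 127 (mod 715), so (842/715) = (127/715).
Both 127 ≡ 3 and 715 ≡ 3 (mod 4), so reciprocity gives (127/715) = -(715/127). Reduce: 715 ≡ 80 (mod 127). Now have -(80/127).
Factor out 2: 80 = 2^4·5. Since 127 ≡ 7 (mod 8), (2/127) = +1, and (2/127)^4 = +1. Now have -(5/127).
5 ≡ 1 (mod 4), so quadratic reciprocity gives (5/127) = (127/5). Reduce: 127 ≡ 2 (mod 5). Now have -(2/5).
Factor out 2: 2 = 2. Since 5 ≡ 5 (mod 8), (2/5) = -1. Now have (1/5).
(1/5) = 1. Collecting the sign factors: 1.
Second factor (409/715):
409 ≡ 1 (mod 4), so quadratic reciprocity gives (409/715) = (715/409). Reduce: 715 ≡ 306 (mod 409). Now have (306/409).
Factor out 2: 306 = 2·153. Since 409 ≡ 1 (mod 8), (2/409) = +1. Now have (153/409).
153 ≡ 1 (mod 4), so quadratic reciprocity gives (153/409) = (409/153). Reduce: 409 ≡ 103 (mod 153). Now have (103/153).
153 ≡ 1 (mod 4), so quadratic reciprocity gives (103/153) = (153/103). Reduce: 153 ≡ 50 (mod 103). Now have (50/103).
Factor out 2: 50 = 2·25. Since 103 ≡ 7 (mod 8), (2/103) = +1. Now have (25/103).
25 ≡ 1 (mod 4), so quadratic reciprocity gives (25/103) = (103/25). Reduce: 103 ≡ 3 (mod 25). Now have (3/25).
25 ≡ 1 (mod 4), so quadratic reciprocity gives (3/25) = (25/3). Reduce: 25 ≡ 1 (mod 3). Now have (1/3).
(1/3) = 1. Collecting the sign factors: 1.
Product: (1)·(1) = 1.

1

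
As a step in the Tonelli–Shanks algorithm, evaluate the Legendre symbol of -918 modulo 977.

-1

Reduce the numerator: -918 ≡ 59 (mod 977), so (-918/977) = (59/977).
977 ≡ 1 (mod 4), so quadratic reciprocity gives (59/977) = (977/59). Reduce: 977 ≡ 33 (mod 59). Now have (33/59).
33 ≡ 1 (mod 4), so quadratic reciprocity gives (33/59) = (59/33). Reduce: 59 ≡ 26 (mod 33). Now have (26/33).
Factor out 2: 26 = 2·13. Since 33 ≡ 1 (mod 8), (2/33) = +1. Now have (13/33).
13 ≡ 1 (mod 4), so quadratic reciprocity gives (13/33) = (33/13). Reduce: 33 ≡ 7 (mod 13). Now have (7/13).
13 ≡ 1 (mod 4), so quadratic reciprocity gives (7/13) = (13/7). Reduce: 13 ≡ 6 (mod 7). Now have (6/7).
Factor out 2: 6 = 2·3. Since 7 ≡ 7 (mod 8), (2/7) = +1. Now have (3/7).
Both 3 ≡ 3 and 7 ≡ 3 (mod 4), so reciprocity gives (3/7) = -(7/3). Reduce: 7 ≡ 1 (mod 3). Now have -(1/3).
(1/3) = 1. Collecting the sign factors: -1.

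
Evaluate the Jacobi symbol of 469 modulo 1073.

(469/1073)
  = (1073/469)    [QR: 469 ≡ 1 mod 4, sign kept]
  = (135/469)    [1073 ≡ 135 mod 469]
  = (469/135)    [QR: 469 ≡ 1 mod 4, sign kept]
  = (64/135)    [469 ≡ 64 mod 135]
  = (1/135)    [135 ≡ 7 mod 8 ⇒ (2/135)^6 = +1]
  = 1    [(1/135) = 1]

1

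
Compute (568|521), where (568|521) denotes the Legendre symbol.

1

(568|521)
  = (47|521)    [568 ≡ 47 mod 521]
  = (521|47)    [QR: 521 ≡ 1 mod 4, sign kept]
  = (4|47)    [521 ≡ 4 mod 47]
  = (1|47)    [47 ≡ 7 mod 8 ⇒ (2|47)^2 = +1]
  = 1    [(1|47) = 1]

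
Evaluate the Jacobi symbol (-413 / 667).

Reduce the numerator: -413 ≡ 254 (mod 667), so (-413 / 667) = (254 / 667).
Factor out 2: 254 = 2·127. Since 667 ≡ 3 (mod 8), (2 / 667) = -1. Now have -(127 / 667).
Both 127 ≡ 3 and 667 ≡ 3 (mod 4), so reciprocity gives (127 / 667) = -(667 / 127). Reduce: 667 ≡ 32 (mod 127). Now have (32 / 127).
Factor out 2: 32 = 2^5. Since 127 ≡ 7 (mod 8), (2 / 127) = +1, and (2 / 127)^5 = +1. Now have (1 / 127).
(1 / 127) = 1. Collecting the sign factors: 1.

1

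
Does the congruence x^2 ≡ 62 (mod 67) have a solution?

yes

Factor out 2: 62 = 2·31. Since 67 ≡ 3 (mod 8), (2/67) = -1. Now have -(31/67).
Both 31 ≡ 3 and 67 ≡ 3 (mod 4), so reciprocity gives (31/67) = -(67/31). Reduce: 67 ≡ 5 (mod 31). Now have (5/31).
5 ≡ 1 (mod 4), so quadratic reciprocity gives (5/31) = (31/5). Reduce: 31 ≡ 1 (mod 5). Now have (1/5).
(1/5) = 1. Collecting the sign factors: 1.
(62/67) = 1, and 67 is prime, so 62 is a quadratic residue mod 67.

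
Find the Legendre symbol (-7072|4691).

Reduce the numerator: -7072 ≡ 2310 (mod 4691), so (-7072|4691) = (2310|4691).
Factor out 2: 2310 = 2·1155. Since 4691 ≡ 3 (mod 8), (2|4691) = -1. Now have -(1155|4691).
Both 1155 ≡ 3 and 4691 ≡ 3 (mod 4), so reciprocity gives (1155|4691) = -(4691|1155). Reduce: 4691 ≡ 71 (mod 1155). Now have (71|1155).
Both 71 ≡ 3 and 1155 ≡ 3 (mod 4), so reciprocity gives (71|1155) = -(1155|71). Reduce: 1155 ≡ 19 (mod 71). Now have -(19|71).
Both 19 ≡ 3 and 71 ≡ 3 (mod 4), so reciprocity gives (19|71) = -(71|19). Reduce: 71 ≡ 14 (mod 19). Now have (14|19).
Factor out 2: 14 = 2·7. Since 19 ≡ 3 (mod 8), (2|19) = -1. Now have -(7|19).
Both 7 ≡ 3 and 19 ≡ 3 (mod 4), so reciprocity gives (7|19) = -(19|7). Reduce: 19 ≡ 5 (mod 7). Now have (5|7).
5 ≡ 1 (mod 4), so quadratic reciprocity gives (5|7) = (7|5). Reduce: 7 ≡ 2 (mod 5). Now have (2|5).
Factor out 2: 2 = 2. Since 5 ≡ 5 (mod 8), (2|5) = -1. Now have -(1|5).
(1|5) = 1. Collecting the sign factors: -1.

-1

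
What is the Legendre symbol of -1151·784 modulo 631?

1

By multiplicativity, (-1151·784 / 631) = (-1151 / 631)·(784 / 631).
First factor (-1151 / 631):
(-1151 / 631)
  = -(1151 / 631)    [631 ≡ 3 mod 4 ⇒ (-1 / 631) = -1]
  = -(520 / 631)    [1151 ≡ 520 mod 631]
  = -(65 / 631)    [631 ≡ 7 mod 8 ⇒ (2 / 631)^3 = +1]
  = -(631 / 65)    [QR: 65 ≡ 1 mod 4, sign kept]
  = -(46 / 65)    [631 ≡ 46 mod 65]
  = -(23 / 65)    [65 ≡ 1 mod 8 ⇒ (2 / 65) = +1]
  = -(65 / 23)    [QR: 65 ≡ 1 mod 4, sign kept]
  = -(19 / 23)    [65 ≡ 19 mod 23]
  = (23 / 19)    [QR: both ≡ 3 mod 4, sign flips]
  = (4 / 19)    [23 ≡ 4 mod 19]
  = (1 / 19)    [19 ≡ 3 mod 8 ⇒ (2 / 19)^2 = +1]
  = 1    [(1 / 19) = 1]
Second factor (784 / 631):
(784 / 631)
  = (153 / 631)    [784 ≡ 153 mod 631]
  = (631 / 153)    [QR: 153 ≡ 1 mod 4, sign kept]
  = (19 / 153)    [631 ≡ 19 mod 153]
  = (153 / 19)    [QR: 153 ≡ 1 mod 4, sign kept]
  = (1 / 19)    [153 ≡ 1 mod 19]
  = 1    [(1 / 19) = 1]
Product: (1)·(1) = 1.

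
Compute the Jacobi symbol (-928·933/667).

By multiplicativity, (-928·933/667) = (-928/667)·(933/667).
First factor (-928/667):
Reduce the numerator: -928 ≡ 406 (mod 667), so (-928/667) = (406/667).
Factor out 2: 406 = 2·203. Since 667 ≡ 3 (mod 8), (2/667) = -1. Now have -(203/667).
Both 203 ≡ 3 and 667 ≡ 3 (mod 4), so reciprocity gives (203/667) = -(667/203). Reduce: 667 ≡ 58 (mod 203). Now have (58/203).
Factor out 2: 58 = 2·29. Since 203 ≡ 3 (mod 8), (2/203) = -1. Now have -(29/203).
29 ≡ 1 (mod 4), so quadratic reciprocity gives (29/203) = (203/29). Reduce: 203 ≡ 0 (mod 29). Now have -(0/29).
The numerator is now 0 with denominator 29 > 1: the symbol is 0.
Second factor (933/667):
Reduce the numerator: 933 ≡ 266 (mod 667), so (933/667) = (266/667).
Factor out 2: 266 = 2·133. Since 667 ≡ 3 (mod 8), (2/667) = -1. Now have -(133/667).
133 ≡ 1 (mod 4), so quadratic reciprocity gives (133/667) = (667/133). Reduce: 667 ≡ 2 (mod 133). Now have -(2/133).
Factor out 2: 2 = 2. Since 133 ≡ 5 (mod 8), (2/133) = -1. Now have (1/133).
(1/133) = 1. Collecting the sign factors: 1.
Product: (0)·(1) = 0.

0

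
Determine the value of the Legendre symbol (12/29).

-1

Factor out 2: 12 = 2^2·3. Since 29 ≡ 5 (mod 8), (2/29) = -1, and (2/29)^2 = +1. Now have (3/29).
29 ≡ 1 (mod 4), so quadratic reciprocity gives (3/29) = (29/3). Reduce: 29 ≡ 2 (mod 3). Now have (2/3).
Factor out 2: 2 = 2. Since 3 ≡ 3 (mod 8), (2/3) = -1. Now have -(1/3).
(1/3) = 1. Collecting the sign factors: -1.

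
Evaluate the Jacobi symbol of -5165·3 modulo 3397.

1

By multiplicativity, (-5165·3 / 3397) = (-5165 / 3397)·(3 / 3397).
First factor (-5165 / 3397):
(-5165 / 3397)
  = (5165 / 3397)    [3397 ≡ 1 mod 4 ⇒ (-1 / 3397) = +1]
  = (1768 / 3397)    [5165 ≡ 1768 mod 3397]
  = -(221 / 3397)    [3397 ≡ 5 mod 8 ⇒ (2 / 3397)^3 = -1]
  = -(3397 / 221)    [QR: 221 ≡ 1 mod 4, sign kept]
  = -(82 / 221)    [3397 ≡ 82 mod 221]
  = (41 / 221)    [221 ≡ 5 mod 8 ⇒ (2 / 221) = -1]
  = (221 / 41)    [QR: 41 ≡ 1 mod 4, sign kept]
  = (16 / 41)    [221 ≡ 16 mod 41]
  = (1 / 41)    [41 ≡ 1 mod 8 ⇒ (2 / 41)^4 = +1]
  = 1    [(1 / 41) = 1]
Second factor (3 / 3397):
(3 / 3397)
  = (3397 / 3)    [QR: 3397 ≡ 1 mod 4, sign kept]
  = (1 / 3)    [3397 ≡ 1 mod 3]
  = 1    [(1 / 3) = 1]
Product: (1)·(1) = 1.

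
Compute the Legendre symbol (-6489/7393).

-1

Pull out -1: (-6489/7393) = (-1/7393)·(6489/7393). Since 7393 ≡ 1 (mod 4), (-1/7393) = +1. Now have (6489/7393).
6489 ≡ 1 (mod 4), so quadratic reciprocity gives (6489/7393) = (7393/6489). Reduce: 7393 ≡ 904 (mod 6489). Now have (904/6489).
Factor out 2: 904 = 2^3·113. Since 6489 ≡ 1 (mod 8), (2/6489) = +1, and (2/6489)^3 = +1. Now have (113/6489).
113 ≡ 1 (mod 4), so quadratic reciprocity gives (113/6489) = (6489/113). Reduce: 6489 ≡ 48 (mod 113). Now have (48/113).
Factor out 2: 48 = 2^4·3. Since 113 ≡ 1 (mod 8), (2/113) = +1, and (2/113)^4 = +1. Now have (3/113).
113 ≡ 1 (mod 4), so quadratic reciprocity gives (3/113) = (113/3). Reduce: 113 ≡ 2 (mod 3). Now have (2/3).
Factor out 2: 2 = 2. Since 3 ≡ 3 (mod 8), (2/3) = -1. Now have -(1/3).
(1/3) = 1. Collecting the sign factors: -1.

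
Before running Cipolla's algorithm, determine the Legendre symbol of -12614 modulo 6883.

-1

(-12614/6883)
  = (1152/6883)    [-12614 ≡ 1152 mod 6883]
  = -(9/6883)    [6883 ≡ 3 mod 8 ⇒ (2/6883)^7 = -1]
  = -(6883/9)    [QR: 9 ≡ 1 mod 4, sign kept]
  = -(7/9)    [6883 ≡ 7 mod 9]
  = -(9/7)    [QR: 9 ≡ 1 mod 4, sign kept]
  = -(2/7)    [9 ≡ 2 mod 7]
  = -(1/7)    [7 ≡ 7 mod 8 ⇒ (2/7) = +1]
  = -1    [(1/7) = 1]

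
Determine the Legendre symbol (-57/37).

-1

(-57/37)
  = (17/37)    [-57 ≡ 17 mod 37]
  = (37/17)    [QR: 17 ≡ 1 mod 4, sign kept]
  = (3/17)    [37 ≡ 3 mod 17]
  = (17/3)    [QR: 17 ≡ 1 mod 4, sign kept]
  = (2/3)    [17 ≡ 2 mod 3]
  = -(1/3)    [3 ≡ 3 mod 8 ⇒ (2/3) = -1]
  = -1    [(1/3) = 1]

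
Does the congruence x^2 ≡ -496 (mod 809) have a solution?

no

Reduce the numerator: -496 ≡ 313 (mod 809), so (-496/809) = (313/809).
313 ≡ 1 (mod 4), so quadratic reciprocity gives (313/809) = (809/313). Reduce: 809 ≡ 183 (mod 313). Now have (183/313).
313 ≡ 1 (mod 4), so quadratic reciprocity gives (183/313) = (313/183). Reduce: 313 ≡ 130 (mod 183). Now have (130/183).
Factor out 2: 130 = 2·65. Since 183 ≡ 7 (mod 8), (2/183) = +1. Now have (65/183).
65 ≡ 1 (mod 4), so quadratic reciprocity gives (65/183) = (183/65). Reduce: 183 ≡ 53 (mod 65). Now have (53/65).
53 ≡ 1 (mod 4), so quadratic reciprocity gives (53/65) = (65/53). Reduce: 65 ≡ 12 (mod 53). Now have (12/53).
Factor out 2: 12 = 2^2·3. Since 53 ≡ 5 (mod 8), (2/53) = -1, and (2/53)^2 = +1. Now have (3/53).
53 ≡ 1 (mod 4), so quadratic reciprocity gives (3/53) = (53/3). Reduce: 53 ≡ 2 (mod 3). Now have (2/3).
Factor out 2: 2 = 2. Since 3 ≡ 3 (mod 8), (2/3) = -1. Now have -(1/3).
(1/3) = 1. Collecting the sign factors: -1.
(-496/809) = -1, and 809 is prime, so -496 is not a quadratic residue mod 809.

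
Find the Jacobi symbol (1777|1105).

(1777|1105)
  = (672|1105)    [1777 ≡ 672 mod 1105]
  = (21|1105)    [1105 ≡ 1 mod 8 ⇒ (2|1105)^5 = +1]
  = (1105|21)    [QR: 21 ≡ 1 mod 4, sign kept]
  = (13|21)    [1105 ≡ 13 mod 21]
  = (21|13)    [QR: 13 ≡ 1 mod 4, sign kept]
  = (8|13)    [21 ≡ 8 mod 13]
  = -(1|13)    [13 ≡ 5 mod 8 ⇒ (2|13)^3 = -1]
  = -1    [(1|13) = 1]

-1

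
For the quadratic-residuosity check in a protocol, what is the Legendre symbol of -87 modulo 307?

Reduce the numerator: -87 ≡ 220 (mod 307), so (-87/307) = (220/307).
Factor out 2: 220 = 2^2·55. Since 307 ≡ 3 (mod 8), (2/307) = -1, and (2/307)^2 = +1. Now have (55/307).
Both 55 ≡ 3 and 307 ≡ 3 (mod 4), so reciprocity gives (55/307) = -(307/55). Reduce: 307 ≡ 32 (mod 55). Now have -(32/55).
Factor out 2: 32 = 2^5. Since 55 ≡ 7 (mod 8), (2/55) = +1, and (2/55)^5 = +1. Now have -(1/55).
(1/55) = 1. Collecting the sign factors: -1.

-1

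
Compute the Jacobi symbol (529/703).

529 ≡ 1 (mod 4), so quadratic reciprocity gives (529/703) = (703/529). Reduce: 703 ≡ 174 (mod 529). Now have (174/529).
Factor out 2: 174 = 2·87. Since 529 ≡ 1 (mod 8), (2/529) = +1. Now have (87/529).
529 ≡ 1 (mod 4), so quadratic reciprocity gives (87/529) = (529/87). Reduce: 529 ≡ 7 (mod 87). Now have (7/87).
Both 7 ≡ 3 and 87 ≡ 3 (mod 4), so reciprocity gives (7/87) = -(87/7). Reduce: 87 ≡ 3 (mod 7). Now have -(3/7).
Both 3 ≡ 3 and 7 ≡ 3 (mod 4), so reciprocity gives (3/7) = -(7/3). Reduce: 7 ≡ 1 (mod 3). Now have (1/3).
(1/3) = 1. Collecting the sign factors: 1.

1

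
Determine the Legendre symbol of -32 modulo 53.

-1

(-32/53)
  = (21/53)    [-32 ≡ 21 mod 53]
  = (53/21)    [QR: 21 ≡ 1 mod 4, sign kept]
  = (11/21)    [53 ≡ 11 mod 21]
  = (21/11)    [QR: 21 ≡ 1 mod 4, sign kept]
  = (10/11)    [21 ≡ 10 mod 11]
  = -(5/11)    [11 ≡ 3 mod 8 ⇒ (2/11) = -1]
  = -(11/5)    [QR: 5 ≡ 1 mod 4, sign kept]
  = -(1/5)    [11 ≡ 1 mod 5]
  = -1    [(1/5) = 1]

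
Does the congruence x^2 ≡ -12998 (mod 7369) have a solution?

Pull out -1: (-12998/7369) = (-1/7369)·(12998/7369). Since 7369 ≡ 1 (mod 4), (-1/7369) = +1. Now have (12998/7369).
Reduce the numerator: 12998 ≡ 5629 (mod 7369), so (12998/7369) = (5629/7369).
5629 ≡ 1 (mod 4), so quadratic reciprocity gives (5629/7369) = (7369/5629). Reduce: 7369 ≡ 1740 (mod 5629). Now have (1740/5629).
Factor out 2: 1740 = 2^2·435. Since 5629 ≡ 5 (mod 8), (2/5629) = -1, and (2/5629)^2 = +1. Now have (435/5629).
5629 ≡ 1 (mod 4), so quadratic reciprocity gives (435/5629) = (5629/435). Reduce: 5629 ≡ 409 (mod 435). Now have (409/435).
409 ≡ 1 (mod 4), so quadratic reciprocity gives (409/435) = (435/409). Reduce: 435 ≡ 26 (mod 409). Now have (26/409).
Factor out 2: 26 = 2·13. Since 409 ≡ 1 (mod 8), (2/409) = +1. Now have (13/409).
13 ≡ 1 (mod 4), so quadratic reciprocity gives (13/409) = (409/13). Reduce: 409 ≡ 6 (mod 13). Now have (6/13).
Factor out 2: 6 = 2·3. Since 13 ≡ 5 (mod 8), (2/13) = -1. Now have -(3/13).
13 ≡ 1 (mod 4), so quadratic reciprocity gives (3/13) = (13/3). Reduce: 13 ≡ 1 (mod 3). Now have -(1/3).
(1/3) = 1. Collecting the sign factors: -1.
The Legendre symbol is -1, so x^2 ≡ -12998 (mod 7369) has no solution.

no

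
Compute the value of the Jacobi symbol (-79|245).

(-79|245)
  = (166|245)    [-79 ≡ 166 mod 245]
  = -(83|245)    [245 ≡ 5 mod 8 ⇒ (2|245) = -1]
  = -(245|83)    [QR: 245 ≡ 1 mod 4, sign kept]
  = -(79|83)    [245 ≡ 79 mod 83]
  = (83|79)    [QR: both ≡ 3 mod 4, sign flips]
  = (4|79)    [83 ≡ 4 mod 79]
  = (1|79)    [79 ≡ 7 mod 8 ⇒ (2|79)^2 = +1]
  = 1    [(1|79) = 1]

1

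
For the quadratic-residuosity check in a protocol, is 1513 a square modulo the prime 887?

Reduce the numerator: 1513 ≡ 626 (mod 887), so (1513/887) = (626/887).
Factor out 2: 626 = 2·313. Since 887 ≡ 7 (mod 8), (2/887) = +1. Now have (313/887).
313 ≡ 1 (mod 4), so quadratic reciprocity gives (313/887) = (887/313). Reduce: 887 ≡ 261 (mod 313). Now have (261/313).
261 ≡ 1 (mod 4), so quadratic reciprocity gives (261/313) = (313/261). Reduce: 313 ≡ 52 (mod 261). Now have (52/261).
Factor out 2: 52 = 2^2·13. Since 261 ≡ 5 (mod 8), (2/261) = -1, and (2/261)^2 = +1. Now have (13/261).
13 ≡ 1 (mod 4), so quadratic reciprocity gives (13/261) = (261/13). Reduce: 261 ≡ 1 (mod 13). Now have (1/13).
(1/13) = 1. Collecting the sign factors: 1.
(1513/887) = 1, and 887 is prime, so 1513 is a quadratic residue mod 887.

yes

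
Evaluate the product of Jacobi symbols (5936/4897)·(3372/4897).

1

By multiplicativity, (5936·3372/4897) = (5936/4897)·(3372/4897).
First factor (5936/4897):
(5936/4897)
  = (1039/4897)    [5936 ≡ 1039 mod 4897]
  = (4897/1039)    [QR: 4897 ≡ 1 mod 4, sign kept]
  = (741/1039)    [4897 ≡ 741 mod 1039]
  = (1039/741)    [QR: 741 ≡ 1 mod 4, sign kept]
  = (298/741)    [1039 ≡ 298 mod 741]
  = -(149/741)    [741 ≡ 5 mod 8 ⇒ (2/741) = -1]
  = -(741/149)    [QR: 149 ≡ 1 mod 4, sign kept]
  = -(145/149)    [741 ≡ 145 mod 149]
  = -(149/145)    [QR: 145 ≡ 1 mod 4, sign kept]
  = -(4/145)    [149 ≡ 4 mod 145]
  = -(1/145)    [145 ≡ 1 mod 8 ⇒ (2/145)^2 = +1]
  = -1    [(1/145) = 1]
Second factor (3372/4897):
(3372/4897)
  = (843/4897)    [4897 ≡ 1 mod 8 ⇒ (2/4897)^2 = +1]
  = (4897/843)    [QR: 4897 ≡ 1 mod 4, sign kept]
  = (682/843)    [4897 ≡ 682 mod 843]
  = -(341/843)    [843 ≡ 3 mod 8 ⇒ (2/843) = -1]
  = -(843/341)    [QR: 341 ≡ 1 mod 4, sign kept]
  = -(161/341)    [843 ≡ 161 mod 341]
  = -(341/161)    [QR: 161 ≡ 1 mod 4, sign kept]
  = -(19/161)    [341 ≡ 19 mod 161]
  = -(161/19)    [QR: 161 ≡ 1 mod 4, sign kept]
  = -(9/19)    [161 ≡ 9 mod 19]
  = -(19/9)    [QR: 9 ≡ 1 mod 4, sign kept]
  = -(1/9)    [19 ≡ 1 mod 9]
  = -1    [(1/9) = 1]
Product: (-1)·(-1) = 1.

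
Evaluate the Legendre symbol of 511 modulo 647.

-1

Both 511 ≡ 3 and 647 ≡ 3 (mod 4), so reciprocity gives (511/647) = -(647/511). Reduce: 647 ≡ 136 (mod 511). Now have -(136/511).
Factor out 2: 136 = 2^3·17. Since 511 ≡ 7 (mod 8), (2/511) = +1, and (2/511)^3 = +1. Now have -(17/511).
17 ≡ 1 (mod 4), so quadratic reciprocity gives (17/511) = (511/17). Reduce: 511 ≡ 1 (mod 17). Now have -(1/17).
(1/17) = 1. Collecting the sign factors: -1.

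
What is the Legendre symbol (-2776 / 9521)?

1

(-2776 / 9521)
  = (6745 / 9521)    [-2776 ≡ 6745 mod 9521]
  = (9521 / 6745)    [QR: 6745 ≡ 1 mod 4, sign kept]
  = (2776 / 6745)    [9521 ≡ 2776 mod 6745]
  = (347 / 6745)    [6745 ≡ 1 mod 8 ⇒ (2 / 6745)^3 = +1]
  = (6745 / 347)    [QR: 6745 ≡ 1 mod 4, sign kept]
  = (152 / 347)    [6745 ≡ 152 mod 347]
  = -(19 / 347)    [347 ≡ 3 mod 8 ⇒ (2 / 347)^3 = -1]
  = (347 / 19)    [QR: both ≡ 3 mod 4, sign flips]
  = (5 / 19)    [347 ≡ 5 mod 19]
  = (19 / 5)    [QR: 5 ≡ 1 mod 4, sign kept]
  = (4 / 5)    [19 ≡ 4 mod 5]
  = (1 / 5)    [5 ≡ 5 mod 8 ⇒ (2 / 5)^2 = +1]
  = 1    [(1 / 5) = 1]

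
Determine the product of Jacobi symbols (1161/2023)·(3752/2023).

By multiplicativity, (1161·3752/2023) = (1161/2023)·(3752/2023).
First factor (1161/2023):
1161 ≡ 1 (mod 4), so quadratic reciprocity gives (1161/2023) = (2023/1161). Reduce: 2023 ≡ 862 (mod 1161). Now have (862/1161).
Factor out 2: 862 = 2·431. Since 1161 ≡ 1 (mod 8), (2/1161) = +1. Now have (431/1161).
1161 ≡ 1 (mod 4), so quadratic reciprocity gives (431/1161) = (1161/431). Reduce: 1161 ≡ 299 (mod 431). Now have (299/431).
Both 299 ≡ 3 and 431 ≡ 3 (mod 4), so reciprocity gives (299/431) = -(431/299). Reduce: 431 ≡ 132 (mod 299). Now have -(132/299).
Factor out 2: 132 = 2^2·33. Since 299 ≡ 3 (mod 8), (2/299) = -1, and (2/299)^2 = +1. Now have -(33/299).
33 ≡ 1 (mod 4), so quadratic reciprocity gives (33/299) = (299/33). Reduce: 299 ≡ 2 (mod 33). Now have -(2/33).
Factor out 2: 2 = 2. Since 33 ≡ 1 (mod 8), (2/33) = +1. Now have -(1/33).
(1/33) = 1. Collecting the sign factors: -1.
Second factor (3752/2023):
Reduce the numerator: 3752 ≡ 1729 (mod 2023), so (3752/2023) = (1729/2023).
1729 ≡ 1 (mod 4), so quadratic reciprocity gives (1729/2023) = (2023/1729). Reduce: 2023 ≡ 294 (mod 1729). Now have (294/1729).
Factor out 2: 294 = 2·147. Since 1729 ≡ 1 (mod 8), (2/1729) = +1. Now have (147/1729).
1729 ≡ 1 (mod 4), so quadratic reciprocity gives (147/1729) = (1729/147). Reduce: 1729 ≡ 112 (mod 147). Now have (112/147).
Factor out 2: 112 = 2^4·7. Since 147 ≡ 3 (mod 8), (2/147) = -1, and (2/147)^4 = +1. Now have (7/147).
Both 7 ≡ 3 and 147 ≡ 3 (mod 4), so reciprocity gives (7/147) = -(147/7). Reduce: 147 ≡ 0 (mod 7). Now have -(0/7).
The numerator is now 0 with denominator 7 > 1: the symbol is 0.
Product: (-1)·(0) = 0.

0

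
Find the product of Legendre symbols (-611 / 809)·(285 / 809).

By multiplicativity, (-611·285 / 809) = (-611 / 809)·(285 / 809).
First factor (-611 / 809):
(-611 / 809)
  = (611 / 809)    [809 ≡ 1 mod 4 ⇒ (-1 / 809) = +1]
  = (809 / 611)    [QR: 809 ≡ 1 mod 4, sign kept]
  = (198 / 611)    [809 ≡ 198 mod 611]
  = -(99 / 611)    [611 ≡ 3 mod 8 ⇒ (2 / 611) = -1]
  = (611 / 99)    [QR: both ≡ 3 mod 4, sign flips]
  = (17 / 99)    [611 ≡ 17 mod 99]
  = (99 / 17)    [QR: 17 ≡ 1 mod 4, sign kept]
  = (14 / 17)    [99 ≡ 14 mod 17]
  = (7 / 17)    [17 ≡ 1 mod 8 ⇒ (2 / 17) = +1]
  = (17 / 7)    [QR: 17 ≡ 1 mod 4, sign kept]
  = (3 / 7)    [17 ≡ 3 mod 7]
  = -(7 / 3)    [QR: both ≡ 3 mod 4, sign flips]
  = -(1 / 3)    [7 ≡ 1 mod 3]
  = -1    [(1 / 3) = 1]
Second factor (285 / 809):
(285 / 809)
  = (809 / 285)    [QR: 285 ≡ 1 mod 4, sign kept]
  = (239 / 285)    [809 ≡ 239 mod 285]
  = (285 / 239)    [QR: 285 ≡ 1 mod 4, sign kept]
  = (46 / 239)    [285 ≡ 46 mod 239]
  = (23 / 239)    [239 ≡ 7 mod 8 ⇒ (2 / 239) = +1]
  = -(239 / 23)    [QR: both ≡ 3 mod 4, sign flips]
  = -(9 / 23)    [239 ≡ 9 mod 23]
  = -(23 / 9)    [QR: 9 ≡ 1 mod 4, sign kept]
  = -(5 / 9)    [23 ≡ 5 mod 9]
  = -(9 / 5)    [QR: 5 ≡ 1 mod 4, sign kept]
  = -(4 / 5)    [9 ≡ 4 mod 5]
  = -(1 / 5)    [5 ≡ 5 mod 8 ⇒ (2 / 5)^2 = +1]
  = -1    [(1 / 5) = 1]
Product: (-1)·(-1) = 1.

1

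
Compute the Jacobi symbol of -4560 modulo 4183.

-1

(-4560|4183)
  = (3806|4183)    [-4560 ≡ 3806 mod 4183]
  = (1903|4183)    [4183 ≡ 7 mod 8 ⇒ (2|4183) = +1]
  = -(4183|1903)    [QR: both ≡ 3 mod 4, sign flips]
  = -(377|1903)    [4183 ≡ 377 mod 1903]
  = -(1903|377)    [QR: 377 ≡ 1 mod 4, sign kept]
  = -(18|377)    [1903 ≡ 18 mod 377]
  = -(9|377)    [377 ≡ 1 mod 8 ⇒ (2|377) = +1]
  = -(377|9)    [QR: 9 ≡ 1 mod 4, sign kept]
  = -(8|9)    [377 ≡ 8 mod 9]
  = -(1|9)    [9 ≡ 1 mod 8 ⇒ (2|9)^3 = +1]
  = -1    [(1|9) = 1]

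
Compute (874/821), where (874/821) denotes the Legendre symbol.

-1

(874/821)
  = (53/821)    [874 ≡ 53 mod 821]
  = (821/53)    [QR: 53 ≡ 1 mod 4, sign kept]
  = (26/53)    [821 ≡ 26 mod 53]
  = -(13/53)    [53 ≡ 5 mod 8 ⇒ (2/53) = -1]
  = -(53/13)    [QR: 13 ≡ 1 mod 4, sign kept]
  = -(1/13)    [53 ≡ 1 mod 13]
  = -1    [(1/13) = 1]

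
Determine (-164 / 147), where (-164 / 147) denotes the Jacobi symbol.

(-164 / 147)
  = -(164 / 147)    [147 ≡ 3 mod 4 ⇒ (-1 / 147) = -1]
  = -(17 / 147)    [164 ≡ 17 mod 147]
  = -(147 / 17)    [QR: 17 ≡ 1 mod 4, sign kept]
  = -(11 / 17)    [147 ≡ 11 mod 17]
  = -(17 / 11)    [QR: 17 ≡ 1 mod 4, sign kept]
  = -(6 / 11)    [17 ≡ 6 mod 11]
  = (3 / 11)    [11 ≡ 3 mod 8 ⇒ (2 / 11) = -1]
  = -(11 / 3)    [QR: both ≡ 3 mod 4, sign flips]
  = -(2 / 3)    [11 ≡ 2 mod 3]
  = (1 / 3)    [3 ≡ 3 mod 8 ⇒ (2 / 3) = -1]
  = 1    [(1 / 3) = 1]

1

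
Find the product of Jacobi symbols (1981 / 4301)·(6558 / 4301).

-1

By multiplicativity, (1981·6558 / 4301) = (1981 / 4301)·(6558 / 4301).
First factor (1981 / 4301):
1981 ≡ 1 (mod 4), so quadratic reciprocity gives (1981 / 4301) = (4301 / 1981). Reduce: 4301 ≡ 339 (mod 1981). Now have (339 / 1981).
1981 ≡ 1 (mod 4), so quadratic reciprocity gives (339 / 1981) = (1981 / 339). Reduce: 1981 ≡ 286 (mod 339). Now have (286 / 339).
Factor out 2: 286 = 2·143. Since 339 ≡ 3 (mod 8), (2 / 339) = -1. Now have -(143 / 339).
Both 143 ≡ 3 and 339 ≡ 3 (mod 4), so reciprocity gives (143 / 339) = -(339 / 143). Reduce: 339 ≡ 53 (mod 143). Now have (53 / 143).
53 ≡ 1 (mod 4), so quadratic reciprocity gives (53 / 143) = (143 / 53). Reduce: 143 ≡ 37 (mod 53). Now have (37 / 53).
37 ≡ 1 (mod 4), so quadratic reciprocity gives (37 / 53) = (53 / 37). Reduce: 53 ≡ 16 (mod 37). Now have (16 / 37).
Factor out 2: 16 = 2^4. Since 37 ≡ 5 (mod 8), (2 / 37) = -1, and (2 / 37)^4 = +1. Now have (1 / 37).
(1 / 37) = 1. Collecting the sign factors: 1.
Second factor (6558 / 4301):
Reduce the numerator: 6558 ≡ 2257 (mod 4301), so (6558 / 4301) = (2257 / 4301).
2257 ≡ 1 (mod 4), so quadratic reciprocity gives (2257 / 4301) = (4301 / 2257). Reduce: 4301 ≡ 2044 (mod 2257). Now have (2044 / 2257).
Factor out 2: 2044 = 2^2·511. Since 2257 ≡ 1 (mod 8), (2 / 2257) = +1, and (2 / 2257)^2 = +1. Now have (511 / 2257).
2257 ≡ 1 (mod 4), so quadratic reciprocity gives (511 / 2257) = (2257 / 511). Reduce: 2257 ≡ 213 (mod 511). Now have (213 / 511).
213 ≡ 1 (mod 4), so quadratic reciprocity gives (213 / 511) = (511 / 213). Reduce: 511 ≡ 85 (mod 213). Now have (85 / 213).
85 ≡ 1 (mod 4), so quadratic reciprocity gives (85 / 213) = (213 / 85). Reduce: 213 ≡ 43 (mod 85). Now have (43 / 85).
85 ≡ 1 (mod 4), so quadratic reciprocity gives (43 / 85) = (85 / 43). Reduce: 85 ≡ 42 (mod 43). Now have (42 / 43).
Factor out 2: 42 = 2·21. Since 43 ≡ 3 (mod 8), (2 / 43) = -1. Now have -(21 / 43).
21 ≡ 1 (mod 4), so quadratic reciprocity gives (21 / 43) = (43 / 21). Reduce: 43 ≡ 1 (mod 21). Now have -(1 / 21).
(1 / 21) = 1. Collecting the sign factors: -1.
Product: (1)·(-1) = -1.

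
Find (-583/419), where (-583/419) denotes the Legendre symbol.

-1

(-583/419)
  = (255/419)    [-583 ≡ 255 mod 419]
  = -(419/255)    [QR: both ≡ 3 mod 4, sign flips]
  = -(164/255)    [419 ≡ 164 mod 255]
  = -(41/255)    [255 ≡ 7 mod 8 ⇒ (2/255)^2 = +1]
  = -(255/41)    [QR: 41 ≡ 1 mod 4, sign kept]
  = -(9/41)    [255 ≡ 9 mod 41]
  = -(41/9)    [QR: 9 ≡ 1 mod 4, sign kept]
  = -(5/9)    [41 ≡ 5 mod 9]
  = -(9/5)    [QR: 5 ≡ 1 mod 4, sign kept]
  = -(4/5)    [9 ≡ 4 mod 5]
  = -(1/5)    [5 ≡ 5 mod 8 ⇒ (2/5)^2 = +1]
  = -1    [(1/5) = 1]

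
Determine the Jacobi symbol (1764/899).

(1764/899)
  = (865/899)    [1764 ≡ 865 mod 899]
  = (899/865)    [QR: 865 ≡ 1 mod 4, sign kept]
  = (34/865)    [899 ≡ 34 mod 865]
  = (17/865)    [865 ≡ 1 mod 8 ⇒ (2/865) = +1]
  = (865/17)    [QR: 17 ≡ 1 mod 4, sign kept]
  = (15/17)    [865 ≡ 15 mod 17]
  = (17/15)    [QR: 17 ≡ 1 mod 4, sign kept]
  = (2/15)    [17 ≡ 2 mod 15]
  = (1/15)    [15 ≡ 7 mod 8 ⇒ (2/15) = +1]
  = 1    [(1/15) = 1]

1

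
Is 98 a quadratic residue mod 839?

(98/839)
  = (49/839)    [839 ≡ 7 mod 8 ⇒ (2/839) = +1]
  = (839/49)    [QR: 49 ≡ 1 mod 4, sign kept]
  = (6/49)    [839 ≡ 6 mod 49]
  = (3/49)    [49 ≡ 1 mod 8 ⇒ (2/49) = +1]
  = (49/3)    [QR: 49 ≡ 1 mod 4, sign kept]
  = (1/3)    [49 ≡ 1 mod 3]
  = 1    [(1/3) = 1]
The Legendre symbol is 1, so x^2 ≡ 98 (mod 839) has solution.

yes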